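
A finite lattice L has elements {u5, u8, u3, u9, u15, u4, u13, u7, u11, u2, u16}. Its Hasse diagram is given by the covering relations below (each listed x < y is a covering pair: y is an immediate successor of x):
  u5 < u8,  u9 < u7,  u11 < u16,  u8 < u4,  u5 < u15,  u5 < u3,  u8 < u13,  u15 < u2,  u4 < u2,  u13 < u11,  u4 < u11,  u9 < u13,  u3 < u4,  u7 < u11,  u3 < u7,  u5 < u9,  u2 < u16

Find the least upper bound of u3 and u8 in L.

Common upper bounds of {u3, u8}: u11, u16, u2, u4.
The least among these is u4.

u4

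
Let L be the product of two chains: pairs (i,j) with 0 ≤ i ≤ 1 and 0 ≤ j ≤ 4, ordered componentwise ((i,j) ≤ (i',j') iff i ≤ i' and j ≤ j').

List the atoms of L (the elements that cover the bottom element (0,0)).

The atoms are exactly the elements that cover (0,0): (0,1), (1,0).

(0,1), (1,0)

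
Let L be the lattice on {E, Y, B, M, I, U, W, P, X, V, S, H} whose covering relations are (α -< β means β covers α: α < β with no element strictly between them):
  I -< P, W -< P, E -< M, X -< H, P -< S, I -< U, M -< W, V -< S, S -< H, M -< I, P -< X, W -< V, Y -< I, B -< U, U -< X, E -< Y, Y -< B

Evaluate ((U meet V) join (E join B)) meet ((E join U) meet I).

I

U ∧ V = M
E ∨ B = B
M ∨ B = U
E ∨ U = U
U ∧ I = I
U ∧ I = I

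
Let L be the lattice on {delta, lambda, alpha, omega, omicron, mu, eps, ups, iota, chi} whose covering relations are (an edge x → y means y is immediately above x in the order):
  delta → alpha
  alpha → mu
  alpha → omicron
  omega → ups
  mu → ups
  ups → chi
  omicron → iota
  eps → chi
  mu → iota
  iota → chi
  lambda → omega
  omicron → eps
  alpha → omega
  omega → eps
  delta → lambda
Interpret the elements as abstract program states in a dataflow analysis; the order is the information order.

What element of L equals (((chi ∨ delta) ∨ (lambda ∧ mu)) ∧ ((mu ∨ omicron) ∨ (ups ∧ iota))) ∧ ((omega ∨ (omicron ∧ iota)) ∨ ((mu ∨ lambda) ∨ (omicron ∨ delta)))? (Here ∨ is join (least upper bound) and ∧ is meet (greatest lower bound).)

chi ∨ delta = chi
lambda ∧ mu = delta
chi ∨ delta = chi
mu ∨ omicron = iota
ups ∧ iota = mu
iota ∨ mu = iota
chi ∧ iota = iota
omicron ∧ iota = omicron
omega ∨ omicron = eps
mu ∨ lambda = ups
omicron ∨ delta = omicron
ups ∨ omicron = chi
eps ∨ chi = chi
iota ∧ chi = iota

iota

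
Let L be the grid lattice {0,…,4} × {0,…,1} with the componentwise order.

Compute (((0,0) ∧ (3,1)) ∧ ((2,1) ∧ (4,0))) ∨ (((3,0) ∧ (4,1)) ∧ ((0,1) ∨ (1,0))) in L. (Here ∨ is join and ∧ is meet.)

(0,0) ∧ (3,1) = (0,0)
(2,1) ∧ (4,0) = (2,0)
(0,0) ∧ (2,0) = (0,0)
(3,0) ∧ (4,1) = (3,0)
(0,1) ∨ (1,0) = (1,1)
(3,0) ∧ (1,1) = (1,0)
(0,0) ∨ (1,0) = (1,0)

(1,0)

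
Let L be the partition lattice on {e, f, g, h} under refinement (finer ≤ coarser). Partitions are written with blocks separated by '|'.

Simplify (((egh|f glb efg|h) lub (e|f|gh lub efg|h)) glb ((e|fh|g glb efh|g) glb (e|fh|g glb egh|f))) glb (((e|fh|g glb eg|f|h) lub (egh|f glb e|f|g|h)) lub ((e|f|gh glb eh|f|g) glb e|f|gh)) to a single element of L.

e|f|g|h

egh|f ∧ efg|h = eg|f|h
e|f|gh ∨ efg|h = efgh
eg|f|h ∨ efgh = efgh
e|fh|g ∧ efh|g = e|fh|g
e|fh|g ∧ egh|f = e|f|g|h
e|fh|g ∧ e|f|g|h = e|f|g|h
efgh ∧ e|f|g|h = e|f|g|h
e|fh|g ∧ eg|f|h = e|f|g|h
egh|f ∧ e|f|g|h = e|f|g|h
e|f|g|h ∨ e|f|g|h = e|f|g|h
e|f|gh ∧ eh|f|g = e|f|g|h
e|f|g|h ∧ e|f|gh = e|f|g|h
e|f|g|h ∨ e|f|g|h = e|f|g|h
e|f|g|h ∧ e|f|g|h = e|f|g|h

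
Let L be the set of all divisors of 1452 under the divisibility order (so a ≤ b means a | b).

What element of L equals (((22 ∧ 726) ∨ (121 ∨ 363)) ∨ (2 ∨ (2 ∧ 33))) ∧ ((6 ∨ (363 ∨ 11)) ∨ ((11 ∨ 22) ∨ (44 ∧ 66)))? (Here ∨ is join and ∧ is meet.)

22 ∧ 726 = 22
121 ∨ 363 = 363
22 ∨ 363 = 726
2 ∧ 33 = 1
2 ∨ 1 = 2
726 ∨ 2 = 726
363 ∨ 11 = 363
6 ∨ 363 = 726
11 ∨ 22 = 22
44 ∧ 66 = 22
22 ∨ 22 = 22
726 ∨ 22 = 726
726 ∧ 726 = 726

726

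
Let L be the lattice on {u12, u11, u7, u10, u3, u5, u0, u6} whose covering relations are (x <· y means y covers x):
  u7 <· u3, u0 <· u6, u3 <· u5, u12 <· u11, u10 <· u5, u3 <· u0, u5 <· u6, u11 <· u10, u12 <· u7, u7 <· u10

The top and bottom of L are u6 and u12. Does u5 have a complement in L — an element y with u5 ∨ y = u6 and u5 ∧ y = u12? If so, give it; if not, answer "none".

none

For every candidate y, either u5 ∨ y ≠ u6 or u5 ∧ y ≠ u12; no complement exists.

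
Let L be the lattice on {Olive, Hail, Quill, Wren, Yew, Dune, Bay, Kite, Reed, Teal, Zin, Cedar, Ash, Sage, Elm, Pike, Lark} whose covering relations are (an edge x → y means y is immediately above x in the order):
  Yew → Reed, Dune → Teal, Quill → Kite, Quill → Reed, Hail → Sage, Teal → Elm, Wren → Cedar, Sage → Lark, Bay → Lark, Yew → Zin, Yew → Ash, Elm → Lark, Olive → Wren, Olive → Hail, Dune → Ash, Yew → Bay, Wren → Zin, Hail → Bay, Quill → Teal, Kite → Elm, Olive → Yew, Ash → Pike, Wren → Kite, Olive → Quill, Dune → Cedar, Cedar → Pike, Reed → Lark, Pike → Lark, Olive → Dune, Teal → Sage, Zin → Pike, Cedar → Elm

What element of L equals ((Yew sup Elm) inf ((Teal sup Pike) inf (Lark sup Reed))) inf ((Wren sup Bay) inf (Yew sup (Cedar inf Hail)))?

Yew ∨ Elm = Lark
Teal ∨ Pike = Lark
Lark ∨ Reed = Lark
Lark ∧ Lark = Lark
Lark ∧ Lark = Lark
Wren ∨ Bay = Lark
Cedar ∧ Hail = Olive
Yew ∨ Olive = Yew
Lark ∧ Yew = Yew
Lark ∧ Yew = Yew

Yew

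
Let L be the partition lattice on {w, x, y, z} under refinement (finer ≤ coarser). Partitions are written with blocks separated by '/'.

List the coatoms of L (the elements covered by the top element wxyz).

The coatoms are exactly the elements covered by wxyz: w/xyz, wx/yz, wxy/z, wxz/y, wy/xz, wyz/x, wz/xy.

w/xyz, wx/yz, wxy/z, wxz/y, wy/xz, wyz/x, wz/xy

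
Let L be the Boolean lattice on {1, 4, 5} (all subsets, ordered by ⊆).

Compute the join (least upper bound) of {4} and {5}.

Under ⊆, join is union: {4} ∪ {5} = {4,5}.

{4,5}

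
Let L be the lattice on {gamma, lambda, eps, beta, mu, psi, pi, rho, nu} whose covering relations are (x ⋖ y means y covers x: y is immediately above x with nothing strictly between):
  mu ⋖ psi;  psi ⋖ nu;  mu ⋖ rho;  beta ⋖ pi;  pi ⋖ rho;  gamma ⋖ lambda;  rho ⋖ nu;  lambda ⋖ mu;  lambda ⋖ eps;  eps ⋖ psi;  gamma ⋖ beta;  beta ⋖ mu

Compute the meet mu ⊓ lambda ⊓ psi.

Common lower bounds of {mu, lambda, psi}: gamma, lambda.
The greatest among these is lambda.

lambda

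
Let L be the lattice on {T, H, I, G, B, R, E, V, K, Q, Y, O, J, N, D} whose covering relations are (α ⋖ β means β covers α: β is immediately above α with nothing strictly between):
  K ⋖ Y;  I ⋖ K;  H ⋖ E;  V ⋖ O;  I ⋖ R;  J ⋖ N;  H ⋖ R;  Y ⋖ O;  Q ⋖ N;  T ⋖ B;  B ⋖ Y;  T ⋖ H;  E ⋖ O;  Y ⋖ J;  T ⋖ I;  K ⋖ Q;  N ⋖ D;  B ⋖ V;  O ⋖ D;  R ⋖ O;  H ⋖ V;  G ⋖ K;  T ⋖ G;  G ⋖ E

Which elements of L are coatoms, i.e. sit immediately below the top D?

N, O

The coatoms are exactly the elements covered by D: N, O.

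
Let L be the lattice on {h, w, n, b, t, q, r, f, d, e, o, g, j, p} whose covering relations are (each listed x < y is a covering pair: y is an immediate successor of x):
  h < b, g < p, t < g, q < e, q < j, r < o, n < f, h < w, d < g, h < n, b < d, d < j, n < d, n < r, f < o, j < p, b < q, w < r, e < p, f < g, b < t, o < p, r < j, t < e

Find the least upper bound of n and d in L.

d

Common upper bounds of {n, d}: d, g, j, p.
The least among these is d.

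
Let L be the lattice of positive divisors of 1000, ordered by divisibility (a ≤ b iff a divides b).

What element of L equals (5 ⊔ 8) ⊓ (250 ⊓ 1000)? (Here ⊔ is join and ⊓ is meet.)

10

5 ∨ 8 = 40
250 ∧ 1000 = 250
40 ∧ 250 = 10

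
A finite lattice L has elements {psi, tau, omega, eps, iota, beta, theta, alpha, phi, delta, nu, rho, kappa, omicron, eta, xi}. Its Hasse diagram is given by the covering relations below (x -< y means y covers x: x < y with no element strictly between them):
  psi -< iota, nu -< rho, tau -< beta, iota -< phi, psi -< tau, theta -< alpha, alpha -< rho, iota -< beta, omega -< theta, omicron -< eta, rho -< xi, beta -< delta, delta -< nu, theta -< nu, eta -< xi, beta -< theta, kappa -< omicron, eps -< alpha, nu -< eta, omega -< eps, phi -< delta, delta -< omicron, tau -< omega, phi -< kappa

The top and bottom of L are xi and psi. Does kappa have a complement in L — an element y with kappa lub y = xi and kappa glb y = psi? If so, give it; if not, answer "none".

Need y with kappa ∨ y = xi and kappa ∧ y = psi.
Checking each element gives: eps.

eps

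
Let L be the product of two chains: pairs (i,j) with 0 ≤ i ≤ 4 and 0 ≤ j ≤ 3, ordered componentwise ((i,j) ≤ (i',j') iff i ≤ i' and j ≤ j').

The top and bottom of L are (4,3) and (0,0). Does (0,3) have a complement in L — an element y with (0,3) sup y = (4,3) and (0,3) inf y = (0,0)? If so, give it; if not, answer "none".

(4,0)

Need y with (0,3) ∨ y = (4,3) and (0,3) ∧ y = (0,0).
Checking each element gives: (4,0).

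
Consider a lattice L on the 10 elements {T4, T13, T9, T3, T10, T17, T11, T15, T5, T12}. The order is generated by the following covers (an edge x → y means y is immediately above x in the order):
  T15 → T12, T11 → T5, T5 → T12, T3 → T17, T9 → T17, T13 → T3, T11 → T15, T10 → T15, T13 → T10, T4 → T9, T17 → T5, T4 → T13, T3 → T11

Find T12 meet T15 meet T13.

Common lower bounds of {T12, T15, T13}: T13, T4.
The greatest among these is T13.

T13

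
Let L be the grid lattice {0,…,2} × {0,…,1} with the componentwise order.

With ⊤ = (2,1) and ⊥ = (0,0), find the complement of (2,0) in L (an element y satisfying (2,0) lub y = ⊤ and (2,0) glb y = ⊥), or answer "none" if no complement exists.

(0,1)

Need y with (2,0) ∨ y = (2,1) and (2,0) ∧ y = (0,0).
Checking each element gives: (0,1).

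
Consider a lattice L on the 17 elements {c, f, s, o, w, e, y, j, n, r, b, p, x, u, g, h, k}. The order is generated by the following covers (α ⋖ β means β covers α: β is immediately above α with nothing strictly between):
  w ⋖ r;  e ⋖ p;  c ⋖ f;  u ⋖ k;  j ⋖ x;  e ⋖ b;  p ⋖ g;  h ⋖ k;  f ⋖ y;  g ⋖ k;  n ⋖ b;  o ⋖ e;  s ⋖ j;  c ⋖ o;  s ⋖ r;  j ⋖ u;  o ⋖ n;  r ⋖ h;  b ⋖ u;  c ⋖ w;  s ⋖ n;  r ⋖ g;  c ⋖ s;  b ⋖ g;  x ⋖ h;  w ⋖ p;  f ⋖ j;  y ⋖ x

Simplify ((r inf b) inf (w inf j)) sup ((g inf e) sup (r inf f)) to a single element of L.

r ∧ b = s
w ∧ j = c
s ∧ c = c
g ∧ e = e
r ∧ f = c
e ∨ c = e
c ∨ e = e

e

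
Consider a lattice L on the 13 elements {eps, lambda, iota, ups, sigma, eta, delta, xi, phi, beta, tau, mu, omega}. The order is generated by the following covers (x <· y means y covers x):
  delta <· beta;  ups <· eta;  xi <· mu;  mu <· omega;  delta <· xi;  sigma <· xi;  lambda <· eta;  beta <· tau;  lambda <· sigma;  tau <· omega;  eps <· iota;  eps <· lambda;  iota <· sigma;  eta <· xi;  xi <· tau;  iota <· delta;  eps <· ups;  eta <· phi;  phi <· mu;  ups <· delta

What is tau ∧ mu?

xi

Common lower bounds of {tau, mu}: delta, eps, eta, iota, lambda, sigma, ups, xi.
The greatest among these is xi.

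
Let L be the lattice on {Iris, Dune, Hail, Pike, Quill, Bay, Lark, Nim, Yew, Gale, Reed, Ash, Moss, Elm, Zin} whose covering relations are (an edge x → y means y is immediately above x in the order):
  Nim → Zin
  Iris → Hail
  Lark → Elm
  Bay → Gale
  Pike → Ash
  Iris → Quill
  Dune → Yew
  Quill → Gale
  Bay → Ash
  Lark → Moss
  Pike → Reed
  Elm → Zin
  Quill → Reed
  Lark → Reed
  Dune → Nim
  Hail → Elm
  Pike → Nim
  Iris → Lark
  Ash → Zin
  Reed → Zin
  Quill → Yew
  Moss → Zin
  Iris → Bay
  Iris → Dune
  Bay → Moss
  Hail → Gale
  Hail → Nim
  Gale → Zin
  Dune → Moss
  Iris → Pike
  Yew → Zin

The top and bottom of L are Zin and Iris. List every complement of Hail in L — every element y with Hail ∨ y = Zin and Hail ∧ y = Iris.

Ash, Moss, Reed, Yew

Need y with Hail ∨ y = Zin and Hail ∧ y = Iris.
Checking each element gives: Ash, Moss, Reed, Yew.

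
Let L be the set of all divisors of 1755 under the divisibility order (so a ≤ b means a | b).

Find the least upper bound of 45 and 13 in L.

585

In the divisibility order, the join is the least common multiple: lcm(45, 13) = 585.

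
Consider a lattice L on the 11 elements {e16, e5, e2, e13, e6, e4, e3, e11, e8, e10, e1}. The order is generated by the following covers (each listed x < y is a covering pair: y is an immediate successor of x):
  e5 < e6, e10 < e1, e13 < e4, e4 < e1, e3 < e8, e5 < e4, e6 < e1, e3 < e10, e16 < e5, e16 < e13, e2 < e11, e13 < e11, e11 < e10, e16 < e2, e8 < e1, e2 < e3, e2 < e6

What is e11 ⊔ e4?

e1

Common upper bounds of {e11, e4}: e1.
The least among these is e1.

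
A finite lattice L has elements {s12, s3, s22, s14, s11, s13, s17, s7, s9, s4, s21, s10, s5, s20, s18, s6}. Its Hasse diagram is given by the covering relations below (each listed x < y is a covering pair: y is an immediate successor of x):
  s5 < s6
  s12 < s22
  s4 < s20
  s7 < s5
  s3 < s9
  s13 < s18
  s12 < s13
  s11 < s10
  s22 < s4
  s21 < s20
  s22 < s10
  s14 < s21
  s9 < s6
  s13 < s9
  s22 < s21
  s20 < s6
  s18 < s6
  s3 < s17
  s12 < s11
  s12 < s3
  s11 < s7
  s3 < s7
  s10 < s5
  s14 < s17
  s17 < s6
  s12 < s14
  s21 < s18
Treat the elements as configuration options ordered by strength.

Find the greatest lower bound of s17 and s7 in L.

Common lower bounds of {s17, s7}: s12, s3.
The greatest among these is s3.

s3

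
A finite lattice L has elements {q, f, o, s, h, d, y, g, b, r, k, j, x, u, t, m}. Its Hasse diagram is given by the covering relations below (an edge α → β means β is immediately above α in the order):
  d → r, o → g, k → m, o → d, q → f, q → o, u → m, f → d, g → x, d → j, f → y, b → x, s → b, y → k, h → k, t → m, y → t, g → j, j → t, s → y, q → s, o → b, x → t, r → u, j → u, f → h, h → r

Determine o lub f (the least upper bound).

d

Common upper bounds of {o, f}: d, j, m, r, t, u.
The least among these is d.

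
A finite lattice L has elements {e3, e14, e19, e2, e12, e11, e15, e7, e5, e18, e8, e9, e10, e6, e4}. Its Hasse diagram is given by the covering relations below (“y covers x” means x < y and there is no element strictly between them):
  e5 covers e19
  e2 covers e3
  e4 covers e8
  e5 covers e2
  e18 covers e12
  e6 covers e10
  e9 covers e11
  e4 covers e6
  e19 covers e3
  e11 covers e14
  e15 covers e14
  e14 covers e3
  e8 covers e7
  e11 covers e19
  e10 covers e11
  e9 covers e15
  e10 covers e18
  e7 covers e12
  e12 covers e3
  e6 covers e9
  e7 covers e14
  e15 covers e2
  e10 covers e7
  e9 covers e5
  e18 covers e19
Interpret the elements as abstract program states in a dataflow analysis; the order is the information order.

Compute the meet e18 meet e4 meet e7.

Common lower bounds of {e18, e4, e7}: e12, e3.
The greatest among these is e12.

e12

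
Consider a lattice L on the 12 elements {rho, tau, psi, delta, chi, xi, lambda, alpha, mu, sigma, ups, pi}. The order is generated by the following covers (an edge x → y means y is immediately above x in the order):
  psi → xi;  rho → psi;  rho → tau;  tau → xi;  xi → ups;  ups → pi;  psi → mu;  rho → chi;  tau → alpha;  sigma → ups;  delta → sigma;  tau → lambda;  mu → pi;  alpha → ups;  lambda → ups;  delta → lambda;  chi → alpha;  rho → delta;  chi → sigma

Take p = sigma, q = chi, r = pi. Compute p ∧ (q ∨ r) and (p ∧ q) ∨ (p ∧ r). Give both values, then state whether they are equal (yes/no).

sigma; sigma; yes

q ∨ r = pi, so p ∧ (q ∨ r) = sigma ∧ pi = sigma.
p ∧ q = chi and p ∧ r = sigma, so (p ∧ q) ∨ (p ∧ r) = chi ∨ sigma = sigma.
Equal: yes.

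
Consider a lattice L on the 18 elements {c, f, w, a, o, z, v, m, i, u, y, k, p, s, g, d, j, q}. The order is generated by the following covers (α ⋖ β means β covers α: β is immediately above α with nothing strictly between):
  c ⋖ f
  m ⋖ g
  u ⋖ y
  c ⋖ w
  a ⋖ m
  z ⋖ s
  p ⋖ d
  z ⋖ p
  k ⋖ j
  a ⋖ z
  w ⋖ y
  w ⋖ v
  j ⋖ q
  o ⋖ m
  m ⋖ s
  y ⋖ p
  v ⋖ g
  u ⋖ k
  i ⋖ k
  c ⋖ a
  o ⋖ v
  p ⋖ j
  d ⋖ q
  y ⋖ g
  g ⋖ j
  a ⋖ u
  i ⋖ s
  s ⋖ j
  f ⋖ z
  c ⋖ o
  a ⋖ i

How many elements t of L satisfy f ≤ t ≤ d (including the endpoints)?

The interval [f, d] = {d, f, p, z}, which has 4 elements.

4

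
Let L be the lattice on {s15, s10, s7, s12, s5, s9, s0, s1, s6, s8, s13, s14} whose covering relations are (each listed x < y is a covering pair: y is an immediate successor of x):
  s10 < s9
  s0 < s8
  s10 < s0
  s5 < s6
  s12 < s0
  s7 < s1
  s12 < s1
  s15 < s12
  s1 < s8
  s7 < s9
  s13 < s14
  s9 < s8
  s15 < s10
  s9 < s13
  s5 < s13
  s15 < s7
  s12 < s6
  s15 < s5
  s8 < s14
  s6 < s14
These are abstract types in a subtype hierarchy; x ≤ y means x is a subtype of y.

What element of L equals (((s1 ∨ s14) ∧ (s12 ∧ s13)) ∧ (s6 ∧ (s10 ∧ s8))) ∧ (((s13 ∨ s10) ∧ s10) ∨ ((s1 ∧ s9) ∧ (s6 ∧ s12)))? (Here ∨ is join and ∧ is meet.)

s1 ∨ s14 = s14
s12 ∧ s13 = s15
s14 ∧ s15 = s15
s10 ∧ s8 = s10
s6 ∧ s10 = s15
s15 ∧ s15 = s15
s13 ∨ s10 = s13
s13 ∧ s10 = s10
s1 ∧ s9 = s7
s6 ∧ s12 = s12
s7 ∧ s12 = s15
s10 ∨ s15 = s10
s15 ∧ s10 = s15

s15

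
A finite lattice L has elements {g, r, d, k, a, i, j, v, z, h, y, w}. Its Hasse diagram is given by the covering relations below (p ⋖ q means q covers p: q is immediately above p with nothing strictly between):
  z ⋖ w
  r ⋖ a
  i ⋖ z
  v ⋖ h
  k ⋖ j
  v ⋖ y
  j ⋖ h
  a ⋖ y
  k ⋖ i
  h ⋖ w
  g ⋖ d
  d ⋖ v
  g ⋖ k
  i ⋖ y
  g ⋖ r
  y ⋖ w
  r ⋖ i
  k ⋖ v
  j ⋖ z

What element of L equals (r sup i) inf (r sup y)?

r ∨ i = i
r ∨ y = y
i ∧ y = i

i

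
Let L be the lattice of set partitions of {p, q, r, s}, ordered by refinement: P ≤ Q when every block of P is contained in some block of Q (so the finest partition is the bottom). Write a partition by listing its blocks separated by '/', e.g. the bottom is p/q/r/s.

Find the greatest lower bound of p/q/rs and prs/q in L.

p/q/rs

The meet (common refinement) of p/q/rs and prs/q intersects blocks pairwise, giving p/q/rs.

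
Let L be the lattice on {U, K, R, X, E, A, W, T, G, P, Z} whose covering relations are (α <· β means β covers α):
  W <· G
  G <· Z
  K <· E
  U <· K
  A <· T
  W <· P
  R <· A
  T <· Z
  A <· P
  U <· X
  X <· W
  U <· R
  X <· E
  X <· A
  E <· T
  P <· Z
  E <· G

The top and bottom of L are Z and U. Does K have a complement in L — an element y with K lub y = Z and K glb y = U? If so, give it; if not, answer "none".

Need y with K ∨ y = Z and K ∧ y = U.
Checking each element gives: P.

P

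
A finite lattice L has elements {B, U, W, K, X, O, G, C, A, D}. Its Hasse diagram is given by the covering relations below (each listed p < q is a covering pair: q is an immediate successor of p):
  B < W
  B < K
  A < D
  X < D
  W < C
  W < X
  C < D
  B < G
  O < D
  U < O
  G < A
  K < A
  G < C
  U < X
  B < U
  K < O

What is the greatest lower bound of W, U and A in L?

Common lower bounds of {W, U, A}: B.
The greatest among these is B.

B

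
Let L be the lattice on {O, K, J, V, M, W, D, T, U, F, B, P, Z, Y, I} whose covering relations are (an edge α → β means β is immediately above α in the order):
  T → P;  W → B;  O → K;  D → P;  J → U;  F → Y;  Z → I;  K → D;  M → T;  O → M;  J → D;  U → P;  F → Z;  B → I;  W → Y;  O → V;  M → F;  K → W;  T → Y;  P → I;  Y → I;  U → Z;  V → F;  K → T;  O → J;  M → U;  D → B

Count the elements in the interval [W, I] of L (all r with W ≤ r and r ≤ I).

4

The interval [W, I] = {B, I, W, Y}, which has 4 elements.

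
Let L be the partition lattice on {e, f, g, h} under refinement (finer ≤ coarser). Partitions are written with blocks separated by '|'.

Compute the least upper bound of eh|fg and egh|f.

The join of eh|fg and egh|f merges any blocks that overlap across the partitions, giving efgh.

efgh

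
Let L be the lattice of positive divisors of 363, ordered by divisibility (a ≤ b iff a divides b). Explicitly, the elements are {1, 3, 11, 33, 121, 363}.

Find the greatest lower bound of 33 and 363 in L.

In the divisibility order, the meet is the greatest common divisor: gcd(33, 363) = 33.

33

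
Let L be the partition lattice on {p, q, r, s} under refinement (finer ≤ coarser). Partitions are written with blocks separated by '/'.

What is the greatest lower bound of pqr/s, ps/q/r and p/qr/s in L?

The meet (common refinement) of pqr/s, ps/q/r, p/qr/s intersects blocks pairwise, giving p/q/r/s.

p/q/r/s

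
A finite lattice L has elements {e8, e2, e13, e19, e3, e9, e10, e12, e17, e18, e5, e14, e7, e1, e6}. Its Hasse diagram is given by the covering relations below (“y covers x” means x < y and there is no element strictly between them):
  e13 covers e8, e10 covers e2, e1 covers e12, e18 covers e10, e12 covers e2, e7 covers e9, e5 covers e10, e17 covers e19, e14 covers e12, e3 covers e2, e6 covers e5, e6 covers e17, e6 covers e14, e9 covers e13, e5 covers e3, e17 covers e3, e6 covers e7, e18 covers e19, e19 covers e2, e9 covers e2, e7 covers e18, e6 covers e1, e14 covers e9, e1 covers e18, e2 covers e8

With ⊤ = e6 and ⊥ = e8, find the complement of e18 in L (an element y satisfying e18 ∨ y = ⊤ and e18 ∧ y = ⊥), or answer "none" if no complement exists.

none

For every candidate y, either e18 ∨ y ≠ e6 or e18 ∧ y ≠ e8; no complement exists.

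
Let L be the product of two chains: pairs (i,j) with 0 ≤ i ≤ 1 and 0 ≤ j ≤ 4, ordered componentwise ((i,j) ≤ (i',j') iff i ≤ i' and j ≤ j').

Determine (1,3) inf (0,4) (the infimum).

(0,3)

In a product of chains, the meet is componentwise min, giving (0,3).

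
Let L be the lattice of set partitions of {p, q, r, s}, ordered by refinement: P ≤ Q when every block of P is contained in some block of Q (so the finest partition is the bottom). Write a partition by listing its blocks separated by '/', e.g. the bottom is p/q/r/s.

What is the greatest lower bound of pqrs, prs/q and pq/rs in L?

p/q/rs

The meet (common refinement) of pqrs, prs/q, pq/rs intersects blocks pairwise, giving p/q/rs.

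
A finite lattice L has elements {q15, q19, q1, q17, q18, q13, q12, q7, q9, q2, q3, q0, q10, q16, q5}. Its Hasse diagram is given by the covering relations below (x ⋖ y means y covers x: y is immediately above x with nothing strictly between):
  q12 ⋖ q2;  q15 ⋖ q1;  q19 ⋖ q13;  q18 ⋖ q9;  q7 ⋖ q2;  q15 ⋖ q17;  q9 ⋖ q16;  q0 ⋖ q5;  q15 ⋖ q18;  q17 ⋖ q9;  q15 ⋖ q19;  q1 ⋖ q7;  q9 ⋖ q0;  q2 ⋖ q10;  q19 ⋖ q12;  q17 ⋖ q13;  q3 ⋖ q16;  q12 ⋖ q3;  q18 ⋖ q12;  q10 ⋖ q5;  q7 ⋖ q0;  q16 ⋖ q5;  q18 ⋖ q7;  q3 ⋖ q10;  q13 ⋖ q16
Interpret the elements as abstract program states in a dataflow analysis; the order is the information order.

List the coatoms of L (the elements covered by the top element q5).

q0, q10, q16

The coatoms are exactly the elements covered by q5: q0, q10, q16.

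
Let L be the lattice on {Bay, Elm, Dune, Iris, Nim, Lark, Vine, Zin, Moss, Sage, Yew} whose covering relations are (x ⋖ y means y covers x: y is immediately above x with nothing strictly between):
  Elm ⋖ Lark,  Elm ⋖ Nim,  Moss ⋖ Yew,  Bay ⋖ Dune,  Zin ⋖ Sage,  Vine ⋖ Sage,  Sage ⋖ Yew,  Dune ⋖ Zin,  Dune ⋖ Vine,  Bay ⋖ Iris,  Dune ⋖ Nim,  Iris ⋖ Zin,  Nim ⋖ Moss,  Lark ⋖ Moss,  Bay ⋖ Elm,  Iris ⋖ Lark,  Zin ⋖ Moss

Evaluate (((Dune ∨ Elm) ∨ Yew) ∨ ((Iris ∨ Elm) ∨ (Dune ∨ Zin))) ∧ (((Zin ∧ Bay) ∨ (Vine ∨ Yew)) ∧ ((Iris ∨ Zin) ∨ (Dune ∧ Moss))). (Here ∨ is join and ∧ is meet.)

Dune ∨ Elm = Nim
Nim ∨ Yew = Yew
Iris ∨ Elm = Lark
Dune ∨ Zin = Zin
Lark ∨ Zin = Moss
Yew ∨ Moss = Yew
Zin ∧ Bay = Bay
Vine ∨ Yew = Yew
Bay ∨ Yew = Yew
Iris ∨ Zin = Zin
Dune ∧ Moss = Dune
Zin ∨ Dune = Zin
Yew ∧ Zin = Zin
Yew ∧ Zin = Zin

Zin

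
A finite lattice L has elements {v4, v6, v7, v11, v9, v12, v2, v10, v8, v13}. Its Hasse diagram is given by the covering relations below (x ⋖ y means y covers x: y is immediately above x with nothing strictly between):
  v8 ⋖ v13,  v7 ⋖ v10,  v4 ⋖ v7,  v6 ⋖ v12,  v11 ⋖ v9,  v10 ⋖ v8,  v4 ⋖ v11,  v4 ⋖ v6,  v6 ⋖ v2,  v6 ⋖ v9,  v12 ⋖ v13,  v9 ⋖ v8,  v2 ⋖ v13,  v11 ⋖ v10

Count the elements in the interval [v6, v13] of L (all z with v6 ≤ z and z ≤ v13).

6

The interval [v6, v13] = {v12, v13, v2, v6, v8, v9}, which has 6 elements.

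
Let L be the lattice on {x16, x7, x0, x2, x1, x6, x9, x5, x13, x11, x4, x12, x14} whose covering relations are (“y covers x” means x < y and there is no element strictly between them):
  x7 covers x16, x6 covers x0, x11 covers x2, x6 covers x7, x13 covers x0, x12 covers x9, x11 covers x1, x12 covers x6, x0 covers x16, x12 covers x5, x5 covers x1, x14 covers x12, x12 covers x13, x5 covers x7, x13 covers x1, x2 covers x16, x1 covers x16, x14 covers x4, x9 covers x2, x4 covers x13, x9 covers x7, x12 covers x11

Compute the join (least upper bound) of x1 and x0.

x13

Common upper bounds of {x1, x0}: x12, x13, x14, x4.
The least among these is x13.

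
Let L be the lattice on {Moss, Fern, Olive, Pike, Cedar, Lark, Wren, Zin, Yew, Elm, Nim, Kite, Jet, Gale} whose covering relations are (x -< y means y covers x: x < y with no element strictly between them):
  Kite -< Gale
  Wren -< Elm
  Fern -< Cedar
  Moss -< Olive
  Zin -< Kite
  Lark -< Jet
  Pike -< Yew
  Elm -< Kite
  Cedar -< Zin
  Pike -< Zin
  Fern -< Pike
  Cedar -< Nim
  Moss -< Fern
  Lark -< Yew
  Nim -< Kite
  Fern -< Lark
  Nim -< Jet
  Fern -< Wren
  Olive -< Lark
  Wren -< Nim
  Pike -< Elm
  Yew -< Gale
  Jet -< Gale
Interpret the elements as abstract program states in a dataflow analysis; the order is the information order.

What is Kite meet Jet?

Common lower bounds of {Kite, Jet}: Cedar, Fern, Moss, Nim, Wren.
The greatest among these is Nim.

Nim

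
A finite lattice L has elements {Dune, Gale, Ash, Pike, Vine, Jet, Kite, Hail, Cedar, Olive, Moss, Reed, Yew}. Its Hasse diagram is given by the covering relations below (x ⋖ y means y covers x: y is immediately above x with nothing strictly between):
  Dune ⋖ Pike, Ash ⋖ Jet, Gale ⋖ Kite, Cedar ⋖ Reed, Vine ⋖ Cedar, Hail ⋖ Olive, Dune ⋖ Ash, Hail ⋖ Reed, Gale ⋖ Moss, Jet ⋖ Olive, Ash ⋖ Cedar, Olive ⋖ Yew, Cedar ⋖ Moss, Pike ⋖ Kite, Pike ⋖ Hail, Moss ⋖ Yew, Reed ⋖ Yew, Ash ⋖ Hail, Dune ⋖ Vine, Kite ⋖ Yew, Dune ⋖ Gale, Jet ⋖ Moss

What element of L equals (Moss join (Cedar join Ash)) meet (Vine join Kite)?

Cedar ∨ Ash = Cedar
Moss ∨ Cedar = Moss
Vine ∨ Kite = Yew
Moss ∧ Yew = Moss

Moss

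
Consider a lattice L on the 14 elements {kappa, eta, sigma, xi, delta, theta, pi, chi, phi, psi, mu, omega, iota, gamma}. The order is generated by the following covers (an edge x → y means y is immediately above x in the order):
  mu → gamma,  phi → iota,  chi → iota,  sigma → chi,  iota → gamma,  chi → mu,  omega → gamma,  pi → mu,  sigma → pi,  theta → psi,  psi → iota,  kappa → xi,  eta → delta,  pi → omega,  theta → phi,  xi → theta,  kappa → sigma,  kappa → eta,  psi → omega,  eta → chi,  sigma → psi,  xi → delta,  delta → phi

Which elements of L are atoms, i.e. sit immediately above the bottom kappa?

eta, sigma, xi

The atoms are exactly the elements that cover kappa: eta, sigma, xi.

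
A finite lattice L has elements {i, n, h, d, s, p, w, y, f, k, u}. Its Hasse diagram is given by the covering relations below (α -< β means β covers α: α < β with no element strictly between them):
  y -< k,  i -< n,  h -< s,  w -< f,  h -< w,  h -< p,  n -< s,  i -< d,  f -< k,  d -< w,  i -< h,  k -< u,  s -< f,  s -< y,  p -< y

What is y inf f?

Common lower bounds of {y, f}: h, i, n, s.
The greatest among these is s.

s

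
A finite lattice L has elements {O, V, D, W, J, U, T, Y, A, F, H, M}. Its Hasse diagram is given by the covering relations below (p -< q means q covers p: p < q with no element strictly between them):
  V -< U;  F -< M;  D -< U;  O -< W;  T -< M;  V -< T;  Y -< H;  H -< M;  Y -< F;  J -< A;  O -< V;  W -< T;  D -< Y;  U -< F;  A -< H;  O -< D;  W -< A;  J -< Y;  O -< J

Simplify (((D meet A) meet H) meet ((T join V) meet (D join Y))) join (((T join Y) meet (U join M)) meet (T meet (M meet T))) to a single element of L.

T

D ∧ A = O
O ∧ H = O
T ∨ V = T
D ∨ Y = Y
T ∧ Y = O
O ∧ O = O
T ∨ Y = M
U ∨ M = M
M ∧ M = M
M ∧ T = T
T ∧ T = T
M ∧ T = T
O ∨ T = T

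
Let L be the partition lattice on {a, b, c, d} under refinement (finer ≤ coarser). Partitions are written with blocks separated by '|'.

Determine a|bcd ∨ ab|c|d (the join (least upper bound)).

abcd

The join of a|bcd and ab|c|d merges any blocks that overlap across the partitions, giving abcd.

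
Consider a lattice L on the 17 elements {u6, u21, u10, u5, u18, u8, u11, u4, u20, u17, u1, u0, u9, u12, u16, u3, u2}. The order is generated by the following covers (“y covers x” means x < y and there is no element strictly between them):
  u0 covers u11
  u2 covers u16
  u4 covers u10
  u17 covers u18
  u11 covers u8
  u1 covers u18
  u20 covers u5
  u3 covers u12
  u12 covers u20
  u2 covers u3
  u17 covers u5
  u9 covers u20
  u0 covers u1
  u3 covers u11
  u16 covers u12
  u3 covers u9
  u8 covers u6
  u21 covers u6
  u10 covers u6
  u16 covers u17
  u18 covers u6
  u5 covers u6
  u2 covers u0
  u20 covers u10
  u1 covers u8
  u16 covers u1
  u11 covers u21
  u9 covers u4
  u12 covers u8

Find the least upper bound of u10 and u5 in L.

Common upper bounds of {u10, u5}: u12, u16, u2, u20, u3, u9.
The least among these is u20.

u20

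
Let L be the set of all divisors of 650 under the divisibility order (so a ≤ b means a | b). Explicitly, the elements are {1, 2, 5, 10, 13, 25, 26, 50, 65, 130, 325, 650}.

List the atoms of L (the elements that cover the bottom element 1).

13, 2, 5

The atoms are exactly the elements that cover 1: 13, 2, 5.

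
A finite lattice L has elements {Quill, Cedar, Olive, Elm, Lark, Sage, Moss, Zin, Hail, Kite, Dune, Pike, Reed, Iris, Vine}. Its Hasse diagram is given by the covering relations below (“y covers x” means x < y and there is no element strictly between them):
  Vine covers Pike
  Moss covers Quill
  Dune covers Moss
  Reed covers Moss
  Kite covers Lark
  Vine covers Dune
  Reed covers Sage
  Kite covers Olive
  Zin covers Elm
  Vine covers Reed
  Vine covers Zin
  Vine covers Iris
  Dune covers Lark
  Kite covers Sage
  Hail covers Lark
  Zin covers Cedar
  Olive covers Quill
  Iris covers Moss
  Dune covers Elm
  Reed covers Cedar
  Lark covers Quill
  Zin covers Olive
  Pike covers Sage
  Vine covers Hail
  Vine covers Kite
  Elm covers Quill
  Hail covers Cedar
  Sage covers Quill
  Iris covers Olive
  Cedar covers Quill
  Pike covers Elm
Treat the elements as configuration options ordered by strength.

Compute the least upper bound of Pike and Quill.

Pike

Common upper bounds of {Pike, Quill}: Pike, Vine.
The least among these is Pike.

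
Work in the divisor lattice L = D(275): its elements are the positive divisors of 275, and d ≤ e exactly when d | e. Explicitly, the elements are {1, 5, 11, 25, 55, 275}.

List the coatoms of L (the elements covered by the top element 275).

The coatoms are exactly the elements covered by 275: 25, 55.

25, 55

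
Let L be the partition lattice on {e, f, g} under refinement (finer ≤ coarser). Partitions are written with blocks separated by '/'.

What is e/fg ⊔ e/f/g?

The join of e/fg and e/f/g merges any blocks that overlap across the partitions, giving e/fg.

e/fg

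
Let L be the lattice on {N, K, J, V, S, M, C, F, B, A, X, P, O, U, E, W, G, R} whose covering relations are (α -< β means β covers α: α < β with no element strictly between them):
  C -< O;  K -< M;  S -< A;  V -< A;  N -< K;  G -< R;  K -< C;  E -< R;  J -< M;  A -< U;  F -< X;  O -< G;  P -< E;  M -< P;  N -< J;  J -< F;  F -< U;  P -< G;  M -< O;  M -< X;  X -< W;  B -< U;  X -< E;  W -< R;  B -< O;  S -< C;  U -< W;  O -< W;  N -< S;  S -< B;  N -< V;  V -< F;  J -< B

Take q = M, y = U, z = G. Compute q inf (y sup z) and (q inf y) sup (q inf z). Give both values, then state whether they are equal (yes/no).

M; M; yes

y sup z = R, so q inf (y sup z) = M inf R = M.
q inf y = J and q inf z = M, so (q inf y) sup (q inf z) = J sup M = M.
Equal: yes.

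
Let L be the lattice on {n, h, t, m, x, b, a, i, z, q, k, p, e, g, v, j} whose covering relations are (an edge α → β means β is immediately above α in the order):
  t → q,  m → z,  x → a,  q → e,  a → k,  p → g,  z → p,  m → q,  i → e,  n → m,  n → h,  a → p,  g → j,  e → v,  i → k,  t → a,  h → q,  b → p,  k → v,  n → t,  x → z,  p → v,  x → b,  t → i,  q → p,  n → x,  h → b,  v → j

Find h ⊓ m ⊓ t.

Common lower bounds of {h, m, t}: n.
The greatest among these is n.

n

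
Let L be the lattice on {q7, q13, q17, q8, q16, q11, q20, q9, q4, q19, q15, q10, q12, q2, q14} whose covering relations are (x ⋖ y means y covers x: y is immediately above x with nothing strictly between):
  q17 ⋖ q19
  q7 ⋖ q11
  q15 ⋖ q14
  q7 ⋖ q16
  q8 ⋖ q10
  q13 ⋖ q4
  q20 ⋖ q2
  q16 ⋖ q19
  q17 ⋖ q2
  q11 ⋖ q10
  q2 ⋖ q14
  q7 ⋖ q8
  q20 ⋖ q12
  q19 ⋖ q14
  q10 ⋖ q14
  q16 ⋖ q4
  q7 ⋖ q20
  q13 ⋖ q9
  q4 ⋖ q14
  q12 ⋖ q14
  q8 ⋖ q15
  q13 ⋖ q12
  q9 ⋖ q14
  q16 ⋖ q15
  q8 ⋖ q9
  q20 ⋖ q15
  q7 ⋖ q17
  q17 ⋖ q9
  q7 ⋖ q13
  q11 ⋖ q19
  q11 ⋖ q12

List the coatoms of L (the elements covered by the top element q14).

The coatoms are exactly the elements covered by q14: q10, q12, q15, q19, q2, q4, q9.

q10, q12, q15, q19, q2, q4, q9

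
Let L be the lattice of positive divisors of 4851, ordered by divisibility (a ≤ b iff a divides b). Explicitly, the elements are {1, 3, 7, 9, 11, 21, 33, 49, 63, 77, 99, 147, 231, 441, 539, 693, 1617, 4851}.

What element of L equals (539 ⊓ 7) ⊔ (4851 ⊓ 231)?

231

539 ∧ 7 = 7
4851 ∧ 231 = 231
7 ∨ 231 = 231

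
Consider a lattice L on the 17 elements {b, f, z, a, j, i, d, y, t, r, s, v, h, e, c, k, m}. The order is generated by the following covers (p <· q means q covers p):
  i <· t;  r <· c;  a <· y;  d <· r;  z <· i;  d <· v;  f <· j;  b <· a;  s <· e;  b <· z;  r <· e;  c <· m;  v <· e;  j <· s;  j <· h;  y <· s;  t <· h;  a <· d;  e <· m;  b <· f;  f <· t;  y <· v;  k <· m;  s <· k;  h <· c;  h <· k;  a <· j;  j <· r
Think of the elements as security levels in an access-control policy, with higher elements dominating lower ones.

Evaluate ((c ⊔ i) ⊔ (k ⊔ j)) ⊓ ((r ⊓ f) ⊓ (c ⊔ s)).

f

c ∨ i = c
k ∨ j = k
c ∨ k = m
r ∧ f = f
c ∨ s = m
f ∧ m = f
m ∧ f = f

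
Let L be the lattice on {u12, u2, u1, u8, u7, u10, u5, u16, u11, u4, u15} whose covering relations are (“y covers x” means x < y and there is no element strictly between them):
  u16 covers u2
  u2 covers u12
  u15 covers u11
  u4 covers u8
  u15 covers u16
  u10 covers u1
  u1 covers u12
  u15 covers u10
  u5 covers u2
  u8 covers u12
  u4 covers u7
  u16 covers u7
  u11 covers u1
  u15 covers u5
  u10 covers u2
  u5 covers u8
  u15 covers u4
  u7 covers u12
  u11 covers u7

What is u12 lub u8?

Common upper bounds of {u12, u8}: u15, u4, u5, u8.
The least among these is u8.

u8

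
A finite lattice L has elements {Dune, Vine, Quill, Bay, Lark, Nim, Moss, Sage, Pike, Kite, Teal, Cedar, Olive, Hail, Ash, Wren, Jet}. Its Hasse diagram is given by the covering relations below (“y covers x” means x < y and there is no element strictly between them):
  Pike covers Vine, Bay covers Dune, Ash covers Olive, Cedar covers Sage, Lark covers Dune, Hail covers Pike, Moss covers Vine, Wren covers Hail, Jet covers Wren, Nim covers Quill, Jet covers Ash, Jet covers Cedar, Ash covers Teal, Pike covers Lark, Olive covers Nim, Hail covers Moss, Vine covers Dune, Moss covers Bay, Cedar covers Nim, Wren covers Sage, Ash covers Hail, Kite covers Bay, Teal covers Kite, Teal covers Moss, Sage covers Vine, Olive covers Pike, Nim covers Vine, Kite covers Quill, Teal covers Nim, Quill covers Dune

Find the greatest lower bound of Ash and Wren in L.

Hail

Common lower bounds of {Ash, Wren}: Bay, Dune, Hail, Lark, Moss, Pike, Vine.
The greatest among these is Hail.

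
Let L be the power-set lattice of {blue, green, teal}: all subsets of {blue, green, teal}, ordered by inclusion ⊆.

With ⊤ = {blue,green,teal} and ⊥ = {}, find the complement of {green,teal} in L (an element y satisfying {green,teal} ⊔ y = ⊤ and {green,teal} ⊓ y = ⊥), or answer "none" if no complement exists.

{blue}

Need y with {green,teal} ∨ y = {blue,green,teal} and {green,teal} ∧ y = {}.
Checking each element gives: {blue}.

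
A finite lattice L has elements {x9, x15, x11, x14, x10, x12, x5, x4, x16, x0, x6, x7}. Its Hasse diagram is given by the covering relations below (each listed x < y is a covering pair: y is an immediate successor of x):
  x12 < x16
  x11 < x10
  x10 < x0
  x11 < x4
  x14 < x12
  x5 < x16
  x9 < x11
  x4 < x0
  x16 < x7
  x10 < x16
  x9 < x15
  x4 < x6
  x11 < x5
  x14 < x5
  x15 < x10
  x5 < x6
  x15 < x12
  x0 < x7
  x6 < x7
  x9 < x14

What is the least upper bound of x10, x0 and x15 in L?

Common upper bounds of {x10, x0, x15}: x0, x7.
The least among these is x0.

x0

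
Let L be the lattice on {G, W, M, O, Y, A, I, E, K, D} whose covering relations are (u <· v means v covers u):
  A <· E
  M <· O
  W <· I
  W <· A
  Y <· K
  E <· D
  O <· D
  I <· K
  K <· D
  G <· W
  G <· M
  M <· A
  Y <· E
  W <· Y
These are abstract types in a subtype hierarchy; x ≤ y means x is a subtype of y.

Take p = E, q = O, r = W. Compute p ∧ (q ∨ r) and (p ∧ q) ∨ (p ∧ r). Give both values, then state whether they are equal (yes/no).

q ∨ r = D, so p ∧ (q ∨ r) = E ∧ D = E.
p ∧ q = M and p ∧ r = W, so (p ∧ q) ∨ (p ∧ r) = M ∨ W = A.
Equal: no.

E; A; no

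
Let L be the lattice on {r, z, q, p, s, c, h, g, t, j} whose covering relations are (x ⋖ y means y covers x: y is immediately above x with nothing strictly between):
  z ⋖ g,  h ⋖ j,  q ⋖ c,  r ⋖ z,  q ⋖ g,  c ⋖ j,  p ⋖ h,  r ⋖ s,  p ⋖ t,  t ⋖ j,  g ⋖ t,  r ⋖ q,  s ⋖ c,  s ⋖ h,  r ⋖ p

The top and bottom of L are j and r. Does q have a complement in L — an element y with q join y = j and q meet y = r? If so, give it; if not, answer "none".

Need y with q ∨ y = j and q ∧ y = r.
Checking each element gives: h.

h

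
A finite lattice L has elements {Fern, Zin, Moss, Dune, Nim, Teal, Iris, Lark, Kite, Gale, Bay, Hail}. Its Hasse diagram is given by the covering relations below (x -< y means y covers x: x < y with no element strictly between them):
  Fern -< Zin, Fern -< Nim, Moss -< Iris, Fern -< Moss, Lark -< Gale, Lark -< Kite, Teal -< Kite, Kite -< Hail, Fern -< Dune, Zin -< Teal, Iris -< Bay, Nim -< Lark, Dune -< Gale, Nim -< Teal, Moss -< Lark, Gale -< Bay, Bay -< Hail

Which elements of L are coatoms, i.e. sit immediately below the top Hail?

Bay, Kite

The coatoms are exactly the elements covered by Hail: Bay, Kite.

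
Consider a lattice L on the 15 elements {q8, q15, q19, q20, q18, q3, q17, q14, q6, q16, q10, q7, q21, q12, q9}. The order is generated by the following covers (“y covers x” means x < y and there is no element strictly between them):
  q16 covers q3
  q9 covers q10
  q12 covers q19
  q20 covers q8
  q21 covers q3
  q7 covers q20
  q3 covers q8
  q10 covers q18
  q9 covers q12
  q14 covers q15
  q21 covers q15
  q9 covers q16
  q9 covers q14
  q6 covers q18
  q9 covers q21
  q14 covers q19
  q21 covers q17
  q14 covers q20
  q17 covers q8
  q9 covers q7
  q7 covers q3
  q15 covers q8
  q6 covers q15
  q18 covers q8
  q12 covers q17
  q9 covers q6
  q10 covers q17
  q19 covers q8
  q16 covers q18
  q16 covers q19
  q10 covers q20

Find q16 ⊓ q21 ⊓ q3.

Common lower bounds of {q16, q21, q3}: q3, q8.
The greatest among these is q3.

q3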